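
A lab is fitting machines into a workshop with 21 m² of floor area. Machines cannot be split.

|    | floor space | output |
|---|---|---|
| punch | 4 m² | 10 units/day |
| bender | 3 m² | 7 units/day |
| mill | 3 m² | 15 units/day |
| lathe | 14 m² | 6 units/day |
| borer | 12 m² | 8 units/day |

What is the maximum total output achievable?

Allowing fractional choices, the relaxed optimum would be about 39.3, but machines are indivisible.
punch + bender + mill: floor space 4 + 3 + 3 = 10 ≤ 21, output 10 + 7 + 15 = 32.
punch + mill + borer: floor space 4 + 3 + 12 = 19 ≤ 21, output 10 + 15 + 8 = 33.
punch + mill + lathe: floor space 4 + 3 + 14 = 21 ≤ 21, output 10 + 15 + 6 = 31.
Best is punch, mill, and borer with total output 33.

33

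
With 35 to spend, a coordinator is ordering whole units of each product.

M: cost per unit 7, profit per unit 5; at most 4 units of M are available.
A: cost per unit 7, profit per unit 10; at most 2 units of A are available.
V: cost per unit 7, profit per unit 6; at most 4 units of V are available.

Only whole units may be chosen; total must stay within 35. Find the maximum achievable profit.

38

1×M, 2×A, and 2×V: cost 35 ≤ 35, profit 1·5 + 2·10 + 2·6 = 37.
2×A and 3×V: cost 35 ≤ 35, profit 2·10 + 3·6 = 38.
Best is 38.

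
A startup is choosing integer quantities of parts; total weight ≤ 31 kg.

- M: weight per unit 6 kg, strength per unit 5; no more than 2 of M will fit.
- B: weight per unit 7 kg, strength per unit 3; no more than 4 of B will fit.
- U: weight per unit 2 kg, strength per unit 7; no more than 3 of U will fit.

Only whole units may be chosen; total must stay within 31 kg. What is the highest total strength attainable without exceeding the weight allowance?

34

This is a bounded integer knapsack.
U has the best ratio (7/2); taking only U gives at most 3×7 = 21 (stopped by the supply cap of 3).
Mixing does better — 2×M, 1×B, and 3×U: weight 25 ≤ 31, strength 2·5 + 1·3 + 3·7 = 34.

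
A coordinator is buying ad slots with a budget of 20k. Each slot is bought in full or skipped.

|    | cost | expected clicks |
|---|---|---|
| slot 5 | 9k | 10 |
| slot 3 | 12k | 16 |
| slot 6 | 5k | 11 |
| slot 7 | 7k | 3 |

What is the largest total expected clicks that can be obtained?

27

Allowing fractional choices, the relaxed optimum would be about 30.3, but ad slots are indivisible.
slot 3 + slot 7: cost 12 + 7 = 19 ≤ 20, expected clicks 16 + 3 = 19.
slot 3 + slot 6: cost 12 + 5 = 17 ≤ 20, expected clicks 16 + 11 = 27.
slot 5 + slot 6: cost 9 + 5 = 14 ≤ 20, expected clicks 10 + 11 = 21.
Best is slot 3 and slot 6 with total expected clicks 27.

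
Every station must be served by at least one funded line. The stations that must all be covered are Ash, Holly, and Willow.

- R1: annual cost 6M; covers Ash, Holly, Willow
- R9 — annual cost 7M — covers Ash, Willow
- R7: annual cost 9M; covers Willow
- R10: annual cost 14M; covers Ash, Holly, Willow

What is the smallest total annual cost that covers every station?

R1 alone covers Ash, Holly, Willow — every station.
Total annual cost: 6.
No cover costs less than 6.

6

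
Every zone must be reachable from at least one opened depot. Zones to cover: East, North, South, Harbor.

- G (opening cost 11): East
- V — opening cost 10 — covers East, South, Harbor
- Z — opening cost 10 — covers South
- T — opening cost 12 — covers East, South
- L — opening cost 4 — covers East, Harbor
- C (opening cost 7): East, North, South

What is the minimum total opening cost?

This is an integer covering problem.
Choose L and C: together they cover East, North, South, Harbor — every zone.
Total opening cost: 4 + 7 = 11.
No cover costs less than 11.

11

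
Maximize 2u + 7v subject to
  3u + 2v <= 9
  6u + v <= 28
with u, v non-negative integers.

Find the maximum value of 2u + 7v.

28

Relaxing integrality, the LP optimum is 31.50 at (u,v) = (0, 4.5), which is not an integer point.
(u,v)=(0,4) is feasible, giving 28.
(u,v)=(1,3) is feasible, giving 23.
(u,v)=(0,3) is feasible, giving 21.
The best lattice point is (0,4), giving 28.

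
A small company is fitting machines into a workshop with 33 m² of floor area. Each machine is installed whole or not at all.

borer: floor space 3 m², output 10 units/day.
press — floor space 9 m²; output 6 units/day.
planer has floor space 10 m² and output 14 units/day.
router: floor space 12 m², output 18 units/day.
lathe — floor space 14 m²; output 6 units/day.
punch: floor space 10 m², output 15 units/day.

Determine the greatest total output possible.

Allowing fractional choices, the relaxed optimum would be about 54.2, but machines are indivisible.
borer + press + planer + punch: floor space 3 + 9 + 10 + 10 = 32 ≤ 33, output 10 + 6 + 14 + 15 = 45.
borer + router + punch: floor space 3 + 12 + 10 = 25 ≤ 33, output 10 + 18 + 15 = 43.
planer + router + punch: floor space 10 + 12 + 10 = 32 ≤ 33, output 14 + 18 + 15 = 47.
Best is planer, router, and punch with total output 47.

47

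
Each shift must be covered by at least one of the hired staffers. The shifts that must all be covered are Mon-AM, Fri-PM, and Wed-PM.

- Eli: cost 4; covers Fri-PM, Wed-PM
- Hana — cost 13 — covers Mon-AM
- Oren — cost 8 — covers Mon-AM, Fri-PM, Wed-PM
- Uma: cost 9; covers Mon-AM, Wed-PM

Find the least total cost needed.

The greedy cost-per-new-shift heuristic would pick Eli and Oren for 12, but a cheaper cover exists.
Oren alone covers Mon-AM, Fri-PM, Wed-PM — every shift.
Total cost: 8.
No cover costs less than 8.

8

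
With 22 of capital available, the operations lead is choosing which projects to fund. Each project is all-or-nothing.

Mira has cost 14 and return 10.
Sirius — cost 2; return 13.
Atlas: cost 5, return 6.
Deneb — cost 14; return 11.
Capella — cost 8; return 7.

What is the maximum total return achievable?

30

Treat it as a binary knapsack problem.
Take Sirius, Atlas, and Deneb: cost 2 + 5 + 14 = 21 ≤ 22, return 13 + 6 + 11 = 30.
No other feasible combination does better.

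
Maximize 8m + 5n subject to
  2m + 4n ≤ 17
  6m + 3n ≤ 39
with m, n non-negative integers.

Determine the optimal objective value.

53

Relaxing integrality, the LP optimum is 53.33 at (m,n) = (5.83, 1.33), which is not an integer point.
(m,n)=(6,1): 2·6+4·1=16≤17, 6·6+3·1=39≤39, objective 53.
(m,n)=(6,0): 2·6+4·0=12≤17, 6·6+3·0=36≤39, objective 48.
(m,n)=(5,1): 2·5+4·1=14≤17, 6·5+3·1=33≤39, objective 45.
(m,n)=(4,2): 2·4+4·2=16≤17, 6·4+3·2=30≤39, objective 42.
Maximum is 53 at (m,n)=(6,1).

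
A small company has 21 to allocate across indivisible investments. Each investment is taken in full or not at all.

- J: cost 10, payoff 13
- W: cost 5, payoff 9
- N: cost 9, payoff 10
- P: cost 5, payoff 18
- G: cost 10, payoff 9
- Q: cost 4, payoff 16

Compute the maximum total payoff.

47

J + P + Q: cost 10 + 5 + 4 = 19 ≤ 21, payoff 13 + 18 + 16 = 47.
N + P + Q: cost 9 + 5 + 4 = 18 ≤ 21, payoff 10 + 18 + 16 = 44.
W + P + Q: cost 5 + 5 + 4 = 14 ≤ 21, payoff 9 + 18 + 16 = 43.
Best is J, P, and Q with total payoff 47.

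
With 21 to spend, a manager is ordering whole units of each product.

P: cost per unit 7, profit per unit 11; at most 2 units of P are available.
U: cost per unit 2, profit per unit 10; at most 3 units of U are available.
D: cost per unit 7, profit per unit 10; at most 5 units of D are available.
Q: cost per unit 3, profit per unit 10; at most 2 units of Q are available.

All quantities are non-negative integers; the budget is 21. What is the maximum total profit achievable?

3×U, 1×D, and 2×Q: cost 19 ≤ 21, profit 3·10 + 1·10 + 2·10 = 60.
1×P, 3×U, and 2×Q: cost 19 ≤ 21, profit 1·11 + 3·10 + 2·10 = 61.
Best is 61.

61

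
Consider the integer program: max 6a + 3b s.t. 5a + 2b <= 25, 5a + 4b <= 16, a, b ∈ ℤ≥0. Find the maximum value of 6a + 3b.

18

Relaxing integrality, the LP optimum is 19.20 at (a,b) = (3.2, 0), which is not an integer point.
(a,b)=(3,0) is feasible, giving 18.
(a,b)=(2,1) is feasible, giving 15.
(a,b)=(2,0) is feasible, giving 12.
The best lattice point is (3,0), giving 18.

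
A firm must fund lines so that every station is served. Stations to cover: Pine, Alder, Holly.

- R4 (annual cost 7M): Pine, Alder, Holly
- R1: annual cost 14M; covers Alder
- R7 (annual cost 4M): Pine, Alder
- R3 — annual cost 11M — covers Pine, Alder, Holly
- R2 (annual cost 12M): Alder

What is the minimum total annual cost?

7

R4 alone covers Pine, Alder, Holly — every station.
Total annual cost: 7.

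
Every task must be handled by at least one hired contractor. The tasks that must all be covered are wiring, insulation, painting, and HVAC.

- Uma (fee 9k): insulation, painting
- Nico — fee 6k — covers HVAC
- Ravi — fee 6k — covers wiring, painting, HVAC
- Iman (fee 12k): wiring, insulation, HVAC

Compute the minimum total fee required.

15

Choose Uma and Ravi: together they cover wiring, insulation, painting, HVAC — every task.
Total fee: 9 + 6 = 15.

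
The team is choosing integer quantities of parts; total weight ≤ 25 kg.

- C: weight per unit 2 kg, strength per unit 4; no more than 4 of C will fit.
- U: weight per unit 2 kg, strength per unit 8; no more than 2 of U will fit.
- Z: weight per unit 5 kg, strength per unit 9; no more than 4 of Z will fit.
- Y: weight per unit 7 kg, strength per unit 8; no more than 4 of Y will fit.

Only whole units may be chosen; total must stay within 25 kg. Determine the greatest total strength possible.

55

This is a bounded integer knapsack.
U has the best ratio (8/2); taking only U gives at most 2×8 = 16 (stopped by the supply cap of 2).
Mixing does better — 3×C, 2×U, and 3×Z: weight 25 ≤ 25, strength 3·4 + 2·8 + 3·9 = 55.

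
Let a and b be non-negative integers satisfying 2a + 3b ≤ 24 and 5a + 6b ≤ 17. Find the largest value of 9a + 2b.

27

(a,b)=(3,0): 2·3+3·0=6≤24, 5·3+6·0=15≤17, objective 27.
(a,b)=(2,1): 2·2+3·1=7≤24, 5·2+6·1=16≤17, objective 20.
(a,b)=(2,0): 2·2+3·0=4≤24, 5·2+6·0=10≤17, objective 18.
The best lattice point is (3,0), giving 27.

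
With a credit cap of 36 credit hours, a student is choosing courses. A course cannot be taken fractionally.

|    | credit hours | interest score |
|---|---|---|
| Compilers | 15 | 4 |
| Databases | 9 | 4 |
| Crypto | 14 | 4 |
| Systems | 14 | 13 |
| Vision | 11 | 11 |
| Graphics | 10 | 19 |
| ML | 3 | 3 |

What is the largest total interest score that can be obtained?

Databases + Vision + Graphics + ML: credit hours 9 + 11 + 10 + 3 = 33 ≤ 36, interest score 4 + 11 + 19 + 3 = 37.
Systems + Vision + Graphics: credit hours 14 + 11 + 10 = 35 ≤ 36, interest score 13 + 11 + 19 = 43.
Databases + Systems + Graphics + ML: credit hours 9 + 14 + 10 + 3 = 36 ≤ 36, interest score 4 + 13 + 19 + 3 = 39.
Best is Systems, Vision, and Graphics with total interest score 43.

43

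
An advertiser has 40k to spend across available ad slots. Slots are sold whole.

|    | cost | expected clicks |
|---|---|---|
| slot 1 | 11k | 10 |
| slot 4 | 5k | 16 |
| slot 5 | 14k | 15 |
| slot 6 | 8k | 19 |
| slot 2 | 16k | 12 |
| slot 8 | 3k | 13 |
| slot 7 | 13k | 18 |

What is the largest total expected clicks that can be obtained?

Allowing fractional choices, the relaxed optimum would be about 77.8, but ad slots are indivisible.
slot 4 + slot 6 + slot 8 + slot 7: cost 5 + 8 + 3 + 13 = 29 ≤ 40, expected clicks 16 + 19 + 13 + 18 = 66.
slot 4 + slot 5 + slot 6 + slot 7: cost 5 + 14 + 8 + 13 = 40 ≤ 40, expected clicks 16 + 15 + 19 + 18 = 68.
slot 1 + slot 4 + slot 6 + slot 8 + slot 7: cost 11 + 5 + 8 + 3 + 13 = 40 ≤ 40, expected clicks 10 + 16 + 19 + 13 + 18 = 76.
Best is slot 1, slot 4, slot 6, slot 8, and slot 7 with total expected clicks 76.

76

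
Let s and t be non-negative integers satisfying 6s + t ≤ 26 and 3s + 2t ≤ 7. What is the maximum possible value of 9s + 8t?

The continuous relaxation peaks at (0, 3.5) with value 28.00; rounding to a feasible lattice point costs some objective.
(s,t)=(1,2): 6·1+1·2=8≤26, 3·1+2·2=7≤7, objective 25.
(s,t)=(0,3): 6·0+1·3=3≤26, 3·0+2·3=6≤7, objective 24.
Maximum is 25 at (s,t)=(1,2).

25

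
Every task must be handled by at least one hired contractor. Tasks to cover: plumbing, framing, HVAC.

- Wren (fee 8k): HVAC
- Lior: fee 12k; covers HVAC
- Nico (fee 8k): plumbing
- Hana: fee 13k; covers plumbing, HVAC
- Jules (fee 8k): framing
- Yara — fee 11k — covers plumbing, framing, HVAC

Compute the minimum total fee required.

This is an integer covering problem.
Yara alone covers plumbing, framing, HVAC — every task.
Total fee: 11.

11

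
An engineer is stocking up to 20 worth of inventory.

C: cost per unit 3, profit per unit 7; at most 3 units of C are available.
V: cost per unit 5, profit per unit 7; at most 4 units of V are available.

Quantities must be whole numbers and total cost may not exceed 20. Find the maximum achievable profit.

Take 3×C and 2×V: cost 19 ≤ 20, profit 3·7 + 2·7 = 35.
C has the best ratio (7/3) and is taken to its limit of 3; remaining capacity is filled optimally with the others.

35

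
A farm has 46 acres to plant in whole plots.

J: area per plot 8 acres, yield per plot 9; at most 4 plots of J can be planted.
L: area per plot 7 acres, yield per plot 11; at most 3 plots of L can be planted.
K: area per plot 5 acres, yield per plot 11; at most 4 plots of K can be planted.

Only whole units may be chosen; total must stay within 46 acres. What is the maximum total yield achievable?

Take 3×L and 4×K: area 41 ≤ 46, yield 3·11 + 4·11 = 77.
K has the best ratio (11/5) and is taken to its limit of 4; remaining capacity is filled optimally with the others.

77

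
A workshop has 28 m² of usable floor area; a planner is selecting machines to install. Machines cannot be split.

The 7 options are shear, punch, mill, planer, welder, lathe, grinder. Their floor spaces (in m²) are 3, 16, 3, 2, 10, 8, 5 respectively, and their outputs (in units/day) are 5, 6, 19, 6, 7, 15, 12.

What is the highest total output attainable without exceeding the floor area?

Take mill, planer, welder, lathe, and grinder: floor space 3 + 2 + 10 + 8 + 5 = 28 ≤ 28, output 19 + 6 + 7 + 15 + 12 = 59.
No other feasible combination does better.

59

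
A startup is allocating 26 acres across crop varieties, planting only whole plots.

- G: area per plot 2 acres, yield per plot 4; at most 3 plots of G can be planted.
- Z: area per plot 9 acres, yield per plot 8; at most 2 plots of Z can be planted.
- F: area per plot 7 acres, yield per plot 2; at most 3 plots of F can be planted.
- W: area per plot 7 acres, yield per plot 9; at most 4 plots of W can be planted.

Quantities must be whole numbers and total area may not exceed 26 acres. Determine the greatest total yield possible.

1×G and 3×W: area 23 ≤ 26, yield 1·4 + 3·9 = 31.
2×G and 3×W: area 25 ≤ 26, yield 2·4 + 3·9 = 35.
Best is 35.

35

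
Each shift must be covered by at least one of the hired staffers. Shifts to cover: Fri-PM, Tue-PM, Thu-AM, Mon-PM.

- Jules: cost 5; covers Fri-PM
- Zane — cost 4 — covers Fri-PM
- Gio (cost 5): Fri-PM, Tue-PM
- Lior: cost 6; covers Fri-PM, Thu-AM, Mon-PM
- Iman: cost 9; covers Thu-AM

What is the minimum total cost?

11

Choose Gio and Lior: together they cover Fri-PM, Tue-PM, Thu-AM, Mon-PM — every shift.
Total cost: 5 + 6 = 11.
No cover costs less than 11.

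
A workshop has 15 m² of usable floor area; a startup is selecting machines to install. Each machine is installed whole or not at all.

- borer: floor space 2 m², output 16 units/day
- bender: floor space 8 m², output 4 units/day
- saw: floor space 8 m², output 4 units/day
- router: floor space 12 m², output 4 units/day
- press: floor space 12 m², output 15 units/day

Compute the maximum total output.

This is an integer program with binary decision variables.
borer + press: floor space 2 + 12 = 14 ≤ 15, output 16 + 15 = 31.
borer + bender: floor space 2 + 8 = 10 ≤ 15, output 16 + 4 = 20.
Best is borer and press with total output 31.

31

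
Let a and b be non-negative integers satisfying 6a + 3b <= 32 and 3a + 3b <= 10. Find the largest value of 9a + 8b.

27

(a,b)=(3,0): 6·3+3·0=18≤32, 3·3+3·0=9≤10, objective 27.
(a,b)=(2,1): 6·2+3·1=15≤32, 3·2+3·1=9≤10, objective 26.
(a,b)=(2,0): 6·2+3·0=12≤32, 3·2+3·0=6≤10, objective 18.
Maximum is 27 at (a,b)=(3,0).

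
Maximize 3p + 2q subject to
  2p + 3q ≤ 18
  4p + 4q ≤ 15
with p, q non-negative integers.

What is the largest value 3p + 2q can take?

9

(p,q)=(3,0) is feasible, giving 9.
(p,q)=(2,1) is feasible, giving 8.
(p,q)=(2,0) is feasible, giving 6.
Maximum is 9 at (p,q)=(3,0).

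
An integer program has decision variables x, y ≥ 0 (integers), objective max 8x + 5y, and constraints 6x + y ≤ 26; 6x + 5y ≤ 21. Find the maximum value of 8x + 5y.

(x,y)=(3,0): 6·3+1·0=18≤26, 6·3+5·0=18≤21, objective 24.
(x,y)=(2,1): 6·2+1·1=13≤26, 6·2+5·1=17≤21, objective 21.
(x,y)=(2,0): 6·2+1·0=12≤26, 6·2+5·0=12≤21, objective 16.
No feasible integer point exceeds 24.

24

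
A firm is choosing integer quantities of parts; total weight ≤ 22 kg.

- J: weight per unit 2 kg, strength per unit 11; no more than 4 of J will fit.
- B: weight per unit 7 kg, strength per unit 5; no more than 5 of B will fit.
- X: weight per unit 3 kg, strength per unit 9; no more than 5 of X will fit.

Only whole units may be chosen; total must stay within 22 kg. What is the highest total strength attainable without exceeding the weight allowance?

80

J has the best ratio (11/2); taking only J gives at most 4×11 = 44 (stopped by the supply cap of 4).
Mixing does better — 4×J and 4×X: weight 20 ≤ 22, strength 4·11 + 4·9 = 80.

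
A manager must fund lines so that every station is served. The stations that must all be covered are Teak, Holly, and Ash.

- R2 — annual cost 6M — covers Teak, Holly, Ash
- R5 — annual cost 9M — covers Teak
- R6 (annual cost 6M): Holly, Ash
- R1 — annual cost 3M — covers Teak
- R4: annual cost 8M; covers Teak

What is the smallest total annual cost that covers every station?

6

This is a weighted set-cover instance.
R2 alone covers Teak, Holly, Ash — every station.
Total annual cost: 6.
No cover costs less than 6.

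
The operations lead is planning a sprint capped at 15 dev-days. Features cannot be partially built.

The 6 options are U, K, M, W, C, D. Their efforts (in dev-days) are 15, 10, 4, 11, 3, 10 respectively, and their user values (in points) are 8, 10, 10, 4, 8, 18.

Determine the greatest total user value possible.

C + D: effort 3 + 10 = 13 ≤ 15, user value 8 + 18 = 26.
M + D: effort 4 + 10 = 14 ≤ 15, user value 10 + 18 = 28.
K + M: effort 10 + 4 = 14 ≤ 15, user value 10 + 10 = 20.
Best is M and D with total user value 28.

28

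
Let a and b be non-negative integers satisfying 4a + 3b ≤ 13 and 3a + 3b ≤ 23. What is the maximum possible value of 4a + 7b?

28

The continuous relaxation peaks at (0, 4.33) with value 30.33; rounding to a feasible lattice point costs some objective.
(a,b)=(0,4): 4·0+3·4=12≤13, 3·0+3·4=12≤23, objective 28.
(a,b)=(1,3): 4·1+3·3=13≤13, 3·1+3·3=12≤23, objective 25.
(a,b)=(0,3): 4·0+3·3=9≤13, 3·0+3·3=9≤23, objective 21.
Maximum is 28 at (a,b)=(0,4).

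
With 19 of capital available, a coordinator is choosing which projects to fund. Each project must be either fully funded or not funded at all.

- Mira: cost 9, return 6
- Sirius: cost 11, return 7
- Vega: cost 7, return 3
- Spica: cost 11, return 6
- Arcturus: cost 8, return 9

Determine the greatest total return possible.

Spica + Arcturus: cost 11 + 8 = 19 ≤ 19, return 6 + 9 = 15.
Sirius + Arcturus: cost 11 + 8 = 19 ≤ 19, return 7 + 9 = 16.
Mira + Arcturus: cost 9 + 8 = 17 ≤ 19, return 6 + 9 = 15.
Best is Sirius and Arcturus with total return 16.

16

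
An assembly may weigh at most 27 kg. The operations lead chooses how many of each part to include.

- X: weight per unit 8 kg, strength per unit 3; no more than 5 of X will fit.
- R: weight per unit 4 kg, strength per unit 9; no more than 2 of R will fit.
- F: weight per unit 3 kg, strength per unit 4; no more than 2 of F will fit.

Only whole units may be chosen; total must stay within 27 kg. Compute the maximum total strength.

29

1×X, 2×R, and 2×F: weight 22 ≤ 27, strength 1·3 + 2·9 + 2·4 = 29.
2×X, 2×R, and 1×F: weight 27 ≤ 27, strength 2·3 + 2·9 + 1·4 = 28.
Best is 29.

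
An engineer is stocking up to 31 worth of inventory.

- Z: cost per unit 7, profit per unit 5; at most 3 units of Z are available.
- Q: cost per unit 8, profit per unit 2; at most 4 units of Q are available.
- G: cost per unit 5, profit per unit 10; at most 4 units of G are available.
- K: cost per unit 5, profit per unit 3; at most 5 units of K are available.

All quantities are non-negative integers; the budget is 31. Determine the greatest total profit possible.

46

G has the best ratio (10/5); taking only G gives at most 4×10 = 40 (stopped by the supply cap of 4).
Mixing does better — 4×G and 2×K: cost 30 ≤ 31, profit 4·10 + 2·3 = 46.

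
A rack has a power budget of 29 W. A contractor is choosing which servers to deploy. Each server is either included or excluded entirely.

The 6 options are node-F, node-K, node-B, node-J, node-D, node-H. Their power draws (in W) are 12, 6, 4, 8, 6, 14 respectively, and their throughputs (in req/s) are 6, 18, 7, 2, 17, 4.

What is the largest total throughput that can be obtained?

Allowing fractional choices, the relaxed optimum would be about 48.3, but servers are indivisible.
node-K + node-B + node-J + node-D: power draw 6 + 4 + 8 + 6 = 24 ≤ 29, throughput 18 + 7 + 2 + 17 = 44.
node-K + node-B + node-D: power draw 6 + 4 + 6 = 16 ≤ 29, throughput 18 + 7 + 17 = 42.
node-F + node-K + node-B + node-D: power draw 12 + 6 + 4 + 6 = 28 ≤ 29, throughput 6 + 18 + 7 + 17 = 48.
Best is node-F, node-K, node-B, and node-D with total throughput 48.

48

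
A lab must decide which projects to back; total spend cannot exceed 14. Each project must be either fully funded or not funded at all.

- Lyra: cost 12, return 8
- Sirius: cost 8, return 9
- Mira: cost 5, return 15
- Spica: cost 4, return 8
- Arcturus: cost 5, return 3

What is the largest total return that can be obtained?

26

Treat it as a binary knapsack problem.
Allowing fractional choices, the relaxed optimum would be about 28.6, but projects are indivisible.
Mira + Spica + Arcturus: cost 5 + 4 + 5 = 14 ≤ 14, return 15 + 8 + 3 = 26.
Sirius + Mira: cost 8 + 5 = 13 ≤ 14, return 9 + 15 = 24.
Mira + Spica: cost 5 + 4 = 9 ≤ 14, return 15 + 8 = 23.
Best is Mira, Spica, and Arcturus with total return 26.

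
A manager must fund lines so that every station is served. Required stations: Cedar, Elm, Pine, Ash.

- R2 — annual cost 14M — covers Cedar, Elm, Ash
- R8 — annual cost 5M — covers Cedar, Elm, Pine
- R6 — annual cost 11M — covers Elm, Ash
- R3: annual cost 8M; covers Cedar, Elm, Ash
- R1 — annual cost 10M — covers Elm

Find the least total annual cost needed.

13

Choose R8 and R3: together they cover Cedar, Elm, Pine, Ash — every station.
Total annual cost: 5 + 8 = 13.
No cover costs less than 13.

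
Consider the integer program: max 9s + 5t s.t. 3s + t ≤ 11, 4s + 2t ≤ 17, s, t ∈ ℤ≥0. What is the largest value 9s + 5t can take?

Relaxing integrality, the LP optimum is 42.50 at (s,t) = (0, 8.5), which is not an integer point.
(s,t)=(0,8): 3·0+1·8=8≤11, 4·0+2·8=16≤17, objective 40.
(s,t)=(0,7): 3·0+1·7=7≤11, 4·0+2·7=14≤17, objective 35.
The best lattice point is (0,8), giving 40.

40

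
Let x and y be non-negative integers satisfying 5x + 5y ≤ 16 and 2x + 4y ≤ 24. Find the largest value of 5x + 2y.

15

The continuous relaxation peaks at (3.2, 0) with value 16.00; rounding to a feasible lattice point costs some objective.
(x,y)=(3,0) is feasible, giving 15.
(x,y)=(2,1) is feasible, giving 12.
(x,y)=(2,0) is feasible, giving 10.
The best lattice point is (3,0), giving 15.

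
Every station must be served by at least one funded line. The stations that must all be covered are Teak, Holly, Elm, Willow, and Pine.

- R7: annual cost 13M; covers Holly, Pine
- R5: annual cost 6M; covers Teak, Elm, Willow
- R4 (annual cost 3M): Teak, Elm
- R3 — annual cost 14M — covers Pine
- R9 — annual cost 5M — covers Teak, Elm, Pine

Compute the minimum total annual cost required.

19

Choose R7 and R5: together they cover Teak, Holly, Elm, Willow, Pine — every station.
Total annual cost: 13 + 6 = 19.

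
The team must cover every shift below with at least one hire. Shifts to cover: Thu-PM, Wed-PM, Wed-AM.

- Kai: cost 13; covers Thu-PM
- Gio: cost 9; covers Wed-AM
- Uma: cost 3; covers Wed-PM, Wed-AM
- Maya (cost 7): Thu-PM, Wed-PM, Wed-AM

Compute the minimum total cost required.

The greedy cost-per-new-shift heuristic would pick Uma and Maya for 10, but a cheaper cover exists.
Maya alone covers Thu-PM, Wed-PM, Wed-AM — every shift.
Total cost: 7.
No cover costs less than 7.

7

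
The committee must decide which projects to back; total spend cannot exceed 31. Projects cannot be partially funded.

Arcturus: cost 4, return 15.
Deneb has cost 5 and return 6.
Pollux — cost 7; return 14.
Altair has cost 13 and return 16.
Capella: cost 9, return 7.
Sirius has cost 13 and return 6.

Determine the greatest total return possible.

Arcturus + Deneb + Altair + Capella: cost 4 + 5 + 13 + 9 = 31 ≤ 31, return 15 + 6 + 16 + 7 = 44.
Arcturus + Deneb + Pollux + Altair: cost 4 + 5 + 7 + 13 = 29 ≤ 31, return 15 + 6 + 14 + 16 = 51.
Arcturus + Pollux + Altair: cost 4 + 7 + 13 = 24 ≤ 31, return 15 + 14 + 16 = 45.
Best is Arcturus, Deneb, Pollux, and Altair with total return 51.

51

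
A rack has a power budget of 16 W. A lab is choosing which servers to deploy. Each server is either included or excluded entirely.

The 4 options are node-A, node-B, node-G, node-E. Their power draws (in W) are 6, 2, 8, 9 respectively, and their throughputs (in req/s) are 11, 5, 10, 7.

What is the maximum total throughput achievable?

26

node-A + node-B + node-G: power draw 6 + 2 + 8 = 16 ≤ 16, throughput 11 + 5 + 10 = 26.
node-A + node-G: power draw 6 + 8 = 14 ≤ 16, throughput 11 + 10 = 21.
Best is node-A, node-B, and node-G with total throughput 26.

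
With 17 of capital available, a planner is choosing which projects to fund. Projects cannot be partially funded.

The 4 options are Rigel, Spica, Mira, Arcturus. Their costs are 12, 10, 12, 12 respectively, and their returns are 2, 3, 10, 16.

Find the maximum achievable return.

16

This is a 0-1 knapsack instance.
Allowing fractional choices, the relaxed optimum would be about 20.2, but projects are indivisible.
Arcturus: cost 12 ≤ 17, return 16.
Mira: cost 12 ≤ 17, return 10.
Spica: cost 10 ≤ 17, return 3.
Best is Arcturus with total return 16.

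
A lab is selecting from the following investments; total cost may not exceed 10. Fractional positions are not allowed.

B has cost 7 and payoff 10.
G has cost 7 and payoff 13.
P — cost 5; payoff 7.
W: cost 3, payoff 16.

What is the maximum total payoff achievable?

Take G and W: cost 7 + 3 = 10 ≤ 10, payoff 13 + 16 = 29.
No other feasible combination does better.

29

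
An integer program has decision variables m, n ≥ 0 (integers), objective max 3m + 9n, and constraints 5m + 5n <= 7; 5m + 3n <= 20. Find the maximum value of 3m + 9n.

9

(m,n)=(0,1) is feasible, giving 9.
(m,n)=(1,0) is feasible, giving 3.
(m,n)=(0,0) is feasible, giving 0.
The best lattice point is (0,1), giving 9.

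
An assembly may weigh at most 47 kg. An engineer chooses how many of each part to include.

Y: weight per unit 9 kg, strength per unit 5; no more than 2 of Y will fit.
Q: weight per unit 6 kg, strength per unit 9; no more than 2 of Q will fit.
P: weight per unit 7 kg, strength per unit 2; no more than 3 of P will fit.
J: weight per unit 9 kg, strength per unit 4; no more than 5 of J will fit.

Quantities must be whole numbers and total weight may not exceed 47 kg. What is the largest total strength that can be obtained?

This is a bounded integer knapsack.
1×Y, 2×Q, 1×P, and 2×J: weight 46 ≤ 47, strength 1·5 + 2·9 + 1·2 + 2·4 = 33.
2×Y, 2×Q, 1×P, and 1×J: weight 46 ≤ 47, strength 2·5 + 2·9 + 1·2 + 1·4 = 34.
Best is 34.

34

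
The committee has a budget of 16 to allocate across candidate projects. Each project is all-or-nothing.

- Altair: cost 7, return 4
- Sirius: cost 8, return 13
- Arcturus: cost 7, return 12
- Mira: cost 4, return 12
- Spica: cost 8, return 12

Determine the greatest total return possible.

This is a 0-1 knapsack instance.
Sirius + Mira: cost 8 + 4 = 12 ≤ 16, return 13 + 12 = 25.
Sirius + Arcturus: cost 8 + 7 = 15 ≤ 16, return 13 + 12 = 25.
Sirius + Spica: cost 8 + 8 = 16 ≤ 16, return 13 + 12 = 25.
The maximum return is 25; one optimal choice is Sirius and Mira.

25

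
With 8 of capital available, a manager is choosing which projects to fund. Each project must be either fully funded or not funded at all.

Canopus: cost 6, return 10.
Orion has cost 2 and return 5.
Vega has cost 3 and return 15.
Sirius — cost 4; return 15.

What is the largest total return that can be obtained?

Allowing fractional choices, the relaxed optimum would be about 32.5, but projects are indivisible.
Orion + Vega: cost 2 + 3 = 5 ≤ 8, return 5 + 15 = 20.
Vega + Sirius: cost 3 + 4 = 7 ≤ 8, return 15 + 15 = 30.
Orion + Sirius: cost 2 + 4 = 6 ≤ 8, return 5 + 15 = 20.
Best is Vega and Sirius with total return 30.

30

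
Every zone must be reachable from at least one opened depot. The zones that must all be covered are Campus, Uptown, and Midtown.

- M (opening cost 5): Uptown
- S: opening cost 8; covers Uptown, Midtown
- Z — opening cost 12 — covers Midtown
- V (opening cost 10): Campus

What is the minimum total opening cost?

Choose S and V: together they cover Campus, Uptown, Midtown — every zone.
Total opening cost: 8 + 10 = 18.
No cover costs less than 18.

18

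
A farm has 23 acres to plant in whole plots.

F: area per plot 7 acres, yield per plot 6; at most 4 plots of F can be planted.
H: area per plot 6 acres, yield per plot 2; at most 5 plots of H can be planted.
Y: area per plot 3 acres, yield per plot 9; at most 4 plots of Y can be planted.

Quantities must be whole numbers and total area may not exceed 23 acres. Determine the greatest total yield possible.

42

1×F and 4×Y: area 19 ≤ 23, yield 1·6 + 4·9 = 42.
2×F and 3×Y: area 23 ≤ 23, yield 2·6 + 3·9 = 39.
Best is 42.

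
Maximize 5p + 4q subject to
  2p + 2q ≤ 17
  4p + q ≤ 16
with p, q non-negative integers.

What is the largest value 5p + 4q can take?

The continuous relaxation peaks at (2.5, 6) with value 36.50; rounding to a feasible lattice point costs some objective.
(p,q)=(2,6) is feasible, giving 34.
(p,q)=(1,7) is feasible, giving 33.
(p,q)=(2,5) is feasible, giving 30.
The best lattice point is (2,6), giving 34.

34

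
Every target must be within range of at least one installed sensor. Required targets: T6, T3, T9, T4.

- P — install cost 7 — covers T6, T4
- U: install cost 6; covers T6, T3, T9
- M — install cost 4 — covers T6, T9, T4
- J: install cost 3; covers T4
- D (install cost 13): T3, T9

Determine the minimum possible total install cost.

The greedy cost-per-new-target heuristic would pick M and U for 10, but a cheaper cover exists.
Choose U and J: together they cover T6, T3, T9, T4 — every target.
Total install cost: 6 + 3 = 9.
No cover costs less than 9.

9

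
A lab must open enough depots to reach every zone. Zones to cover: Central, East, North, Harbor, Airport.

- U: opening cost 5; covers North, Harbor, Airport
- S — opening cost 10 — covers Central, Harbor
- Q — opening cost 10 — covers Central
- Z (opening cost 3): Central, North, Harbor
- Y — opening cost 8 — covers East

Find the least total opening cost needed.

16

This is a weighted set-cover instance.
Choose U, Z, and Y: together they cover Central, East, North, Harbor, Airport — every zone.
Total opening cost: 5 + 3 + 8 = 16.
No cover costs less than 16.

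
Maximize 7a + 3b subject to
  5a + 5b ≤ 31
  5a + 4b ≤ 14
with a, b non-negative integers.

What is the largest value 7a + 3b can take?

17

(a,b)=(2,1): 5·2+5·1=15≤31, 5·2+4·1=14≤14, objective 17.
(a,b)=(2,0): 5·2+5·0=10≤31, 5·2+4·0=10≤14, objective 14.
(a,b)=(1,2): 5·1+5·2=15≤31, 5·1+4·2=13≤14, objective 13.
(a,b)=(1,1): 5·1+5·1=10≤31, 5·1+4·1=9≤14, objective 10.
The best lattice point is (2,1), giving 17.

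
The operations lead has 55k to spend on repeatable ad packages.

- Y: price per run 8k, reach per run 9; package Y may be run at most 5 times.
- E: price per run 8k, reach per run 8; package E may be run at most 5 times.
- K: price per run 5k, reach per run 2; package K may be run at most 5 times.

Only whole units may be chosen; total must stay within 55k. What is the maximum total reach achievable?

This is a bounded integer knapsack.
Y has the best ratio (9/8); taking only Y gives at most 5×9 = 45 (stopped by the supply cap of 5).
Mixing does better — 5×Y, 1×E, and 1×K: price 53 ≤ 55, reach 5·9 + 1·8 + 1·2 = 55.

55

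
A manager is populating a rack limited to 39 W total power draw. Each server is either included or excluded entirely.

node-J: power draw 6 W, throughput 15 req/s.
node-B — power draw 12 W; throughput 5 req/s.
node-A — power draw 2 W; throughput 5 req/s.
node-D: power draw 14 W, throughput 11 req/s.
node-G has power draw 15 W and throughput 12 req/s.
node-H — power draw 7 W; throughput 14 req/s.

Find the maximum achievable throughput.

This is a 0-1 knapsack instance.
Take node-J, node-A, node-G, and node-H: power draw 6 + 2 + 15 + 7 = 30 ≤ 39, throughput 15 + 5 + 12 + 14 = 46.
No other feasible combination does better.

46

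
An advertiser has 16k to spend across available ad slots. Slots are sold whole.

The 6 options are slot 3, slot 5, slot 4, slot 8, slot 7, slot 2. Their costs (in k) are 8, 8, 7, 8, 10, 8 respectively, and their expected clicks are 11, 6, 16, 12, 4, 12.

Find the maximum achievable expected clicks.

Treat it as a binary knapsack problem.
slot 4 + slot 2: cost 7 + 8 = 15 ≤ 16, expected clicks 16 + 12 = 28.
slot 4 + slot 8: cost 7 + 8 = 15 ≤ 16, expected clicks 16 + 12 = 28.
The maximum expected clicks is 28; one optimal choice is slot 4 and slot 8.

28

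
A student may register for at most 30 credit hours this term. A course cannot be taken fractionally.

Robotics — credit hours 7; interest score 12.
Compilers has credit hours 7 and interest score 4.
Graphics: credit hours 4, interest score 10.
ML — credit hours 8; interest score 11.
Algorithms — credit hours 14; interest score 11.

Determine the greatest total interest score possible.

Robotics + Graphics + ML: credit hours 7 + 4 + 8 = 19 ≤ 30, interest score 12 + 10 + 11 = 33.
Robotics + ML + Algorithms: credit hours 7 + 8 + 14 = 29 ≤ 30, interest score 12 + 11 + 11 = 34.
Robotics + Compilers + Graphics + ML: credit hours 7 + 7 + 4 + 8 = 26 ≤ 30, interest score 12 + 4 + 10 + 11 = 37.
Best is Robotics, Compilers, Graphics, and ML with total interest score 37.

37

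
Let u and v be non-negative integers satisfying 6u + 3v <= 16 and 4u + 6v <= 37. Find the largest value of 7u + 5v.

25

(u,v)=(0,5): 6·0+3·5=15≤16, 4·0+6·5=30≤37, objective 25.
(u,v)=(0,4): 6·0+3·4=12≤16, 4·0+6·4=24≤37, objective 20.
Maximum is 25 at (u,v)=(0,5).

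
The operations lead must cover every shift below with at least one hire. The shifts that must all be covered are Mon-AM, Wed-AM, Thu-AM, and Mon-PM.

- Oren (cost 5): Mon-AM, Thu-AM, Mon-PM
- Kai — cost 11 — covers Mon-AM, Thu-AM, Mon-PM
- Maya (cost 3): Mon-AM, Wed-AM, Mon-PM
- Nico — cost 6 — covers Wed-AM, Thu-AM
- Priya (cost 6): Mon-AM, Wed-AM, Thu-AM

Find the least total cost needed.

8

Choose Oren and Maya: together they cover Mon-AM, Wed-AM, Thu-AM, Mon-PM — every shift.
Total cost: 5 + 3 = 8.
No cover costs less than 8.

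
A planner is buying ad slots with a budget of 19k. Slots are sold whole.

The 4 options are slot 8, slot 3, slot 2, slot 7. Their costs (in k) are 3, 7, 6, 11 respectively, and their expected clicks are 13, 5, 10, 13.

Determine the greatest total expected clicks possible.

slot 8 + slot 7: cost 3 + 11 = 14 ≤ 19, expected clicks 13 + 13 = 26.
slot 8 + slot 3 + slot 2: cost 3 + 7 + 6 = 16 ≤ 19, expected clicks 13 + 5 + 10 = 28.
Best is slot 8, slot 3, and slot 2 with total expected clicks 28.

28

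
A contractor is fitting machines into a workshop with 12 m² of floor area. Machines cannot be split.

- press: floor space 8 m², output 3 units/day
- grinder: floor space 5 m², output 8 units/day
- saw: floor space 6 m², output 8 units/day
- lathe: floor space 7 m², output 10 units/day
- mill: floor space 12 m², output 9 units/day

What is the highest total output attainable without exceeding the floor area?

18

lathe: floor space 7 ≤ 12, output 10.
grinder + saw: floor space 5 + 6 = 11 ≤ 12, output 8 + 8 = 16.
grinder + lathe: floor space 5 + 7 = 12 ≤ 12, output 8 + 10 = 18.
Best is grinder and lathe with total output 18.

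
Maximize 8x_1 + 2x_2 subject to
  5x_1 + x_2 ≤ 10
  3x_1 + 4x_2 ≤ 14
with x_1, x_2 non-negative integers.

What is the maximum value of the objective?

16

Relaxing integrality, the LP optimum is 16.94 at (x_1,x_2) = (1.53, 2.35), which is not an integer point.
(x_1,x_2)=(2,0): 5·2+1·0=10≤10, 3·2+4·0=6≤14, objective 16.
(x_1,x_2)=(1,2): 5·1+1·2=7≤10, 3·1+4·2=11≤14, objective 12.
No feasible integer point exceeds 16.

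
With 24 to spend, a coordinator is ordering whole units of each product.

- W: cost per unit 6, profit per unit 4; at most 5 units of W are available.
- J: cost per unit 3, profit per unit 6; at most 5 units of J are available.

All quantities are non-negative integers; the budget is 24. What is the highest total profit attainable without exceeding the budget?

1×W and 5×J: cost 21 ≤ 24, profit 1·4 + 5·6 = 34.
2×W and 4×J: cost 24 ≤ 24, profit 2·4 + 4·6 = 32.
Best is 34.

34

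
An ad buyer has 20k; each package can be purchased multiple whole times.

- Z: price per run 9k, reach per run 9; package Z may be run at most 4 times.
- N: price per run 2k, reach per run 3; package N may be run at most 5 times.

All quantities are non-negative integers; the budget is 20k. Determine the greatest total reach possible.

24

Take 1×Z and 5×N: price 19 ≤ 20, reach 1·9 + 5·3 = 24.
N has the best ratio (3/2) and is taken to its limit of 5; remaining capacity is filled optimally with the others.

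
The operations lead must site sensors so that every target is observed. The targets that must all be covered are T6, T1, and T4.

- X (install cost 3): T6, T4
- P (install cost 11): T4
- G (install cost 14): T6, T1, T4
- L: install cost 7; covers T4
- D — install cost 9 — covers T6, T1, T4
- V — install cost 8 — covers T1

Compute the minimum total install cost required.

9

The greedy cost-per-new-target heuristic would pick X and V for 11, but a cheaper cover exists.
D alone covers T6, T1, T4 — every target.
Total install cost: 9.
No cover costs less than 9.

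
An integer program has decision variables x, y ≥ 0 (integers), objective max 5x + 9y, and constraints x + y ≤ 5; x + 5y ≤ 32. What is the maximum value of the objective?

45

(x,y)=(0,5): 1·0+1·5=5≤5, 1·0+5·5=25≤32, objective 45.
(x,y)=(1,4): 1·1+1·4=5≤5, 1·1+5·4=21≤32, objective 41.
(x,y)=(0,4): 1·0+1·4=4≤5, 1·0+5·4=20≤32, objective 36.
The best lattice point is (0,5), giving 45.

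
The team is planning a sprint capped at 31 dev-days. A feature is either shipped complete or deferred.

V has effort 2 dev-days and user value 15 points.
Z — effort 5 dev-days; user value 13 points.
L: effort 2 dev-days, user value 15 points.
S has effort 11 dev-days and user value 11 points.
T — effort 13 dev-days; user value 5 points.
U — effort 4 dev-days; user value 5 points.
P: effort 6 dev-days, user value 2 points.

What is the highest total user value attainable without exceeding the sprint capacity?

This is an integer program with binary decision variables.
Allowing fractional choices, the relaxed optimum would be about 61.7, but features are indivisible.
V + Z + L + S + U: effort 2 + 5 + 2 + 11 + 4 = 24 ≤ 31, user value 15 + 13 + 15 + 11 + 5 = 59.
V + Z + L + S + U + P: effort 2 + 5 + 2 + 11 + 4 + 6 = 30 ≤ 31, user value 15 + 13 + 15 + 11 + 5 + 2 = 61.
V + Z + L + S + P: effort 2 + 5 + 2 + 11 + 6 = 26 ≤ 31, user value 15 + 13 + 15 + 11 + 2 = 56.
Best is V, Z, L, S, U, and P with total user value 61.

61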